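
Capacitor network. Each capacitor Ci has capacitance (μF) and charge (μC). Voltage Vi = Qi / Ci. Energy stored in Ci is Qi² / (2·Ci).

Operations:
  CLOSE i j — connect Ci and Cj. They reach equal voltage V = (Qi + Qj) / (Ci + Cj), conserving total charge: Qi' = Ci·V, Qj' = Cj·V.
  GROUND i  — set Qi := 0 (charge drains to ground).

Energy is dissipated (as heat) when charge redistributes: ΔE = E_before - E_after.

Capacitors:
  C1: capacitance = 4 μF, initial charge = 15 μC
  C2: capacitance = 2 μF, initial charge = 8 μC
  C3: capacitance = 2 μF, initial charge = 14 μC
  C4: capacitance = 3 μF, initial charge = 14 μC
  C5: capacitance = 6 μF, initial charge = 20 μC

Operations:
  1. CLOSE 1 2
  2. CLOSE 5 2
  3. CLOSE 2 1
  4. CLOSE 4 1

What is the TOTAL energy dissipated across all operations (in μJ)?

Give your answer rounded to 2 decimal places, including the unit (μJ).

Answer: 1.11 μJ

Derivation:
Initial: C1(4μF, Q=15μC, V=3.75V), C2(2μF, Q=8μC, V=4.00V), C3(2μF, Q=14μC, V=7.00V), C4(3μF, Q=14μC, V=4.67V), C5(6μF, Q=20μC, V=3.33V)
Op 1: CLOSE 1-2: Q_total=23.00, C_total=6.00, V=3.83; Q1=15.33, Q2=7.67; dissipated=0.042
Op 2: CLOSE 5-2: Q_total=27.67, C_total=8.00, V=3.46; Q5=20.75, Q2=6.92; dissipated=0.188
Op 3: CLOSE 2-1: Q_total=22.25, C_total=6.00, V=3.71; Q2=7.42, Q1=14.83; dissipated=0.094
Op 4: CLOSE 4-1: Q_total=28.83, C_total=7.00, V=4.12; Q4=12.36, Q1=16.48; dissipated=0.787
Total dissipated: 1.110 μJ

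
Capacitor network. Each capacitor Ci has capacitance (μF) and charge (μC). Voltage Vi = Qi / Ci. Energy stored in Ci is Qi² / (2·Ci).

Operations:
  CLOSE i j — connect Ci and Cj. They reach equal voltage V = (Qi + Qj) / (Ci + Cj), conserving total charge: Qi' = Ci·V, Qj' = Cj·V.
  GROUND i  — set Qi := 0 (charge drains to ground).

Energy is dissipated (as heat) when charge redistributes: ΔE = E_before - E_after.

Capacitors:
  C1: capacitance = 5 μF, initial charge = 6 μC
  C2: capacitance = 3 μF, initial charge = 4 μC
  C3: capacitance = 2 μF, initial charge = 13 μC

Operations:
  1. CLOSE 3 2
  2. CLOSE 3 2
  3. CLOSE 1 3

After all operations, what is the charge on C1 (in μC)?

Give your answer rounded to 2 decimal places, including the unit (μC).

Initial: C1(5μF, Q=6μC, V=1.20V), C2(3μF, Q=4μC, V=1.33V), C3(2μF, Q=13μC, V=6.50V)
Op 1: CLOSE 3-2: Q_total=17.00, C_total=5.00, V=3.40; Q3=6.80, Q2=10.20; dissipated=16.017
Op 2: CLOSE 3-2: Q_total=17.00, C_total=5.00, V=3.40; Q3=6.80, Q2=10.20; dissipated=0.000
Op 3: CLOSE 1-3: Q_total=12.80, C_total=7.00, V=1.83; Q1=9.14, Q3=3.66; dissipated=3.457
Final charges: Q1=9.14, Q2=10.20, Q3=3.66

Answer: 9.14 μC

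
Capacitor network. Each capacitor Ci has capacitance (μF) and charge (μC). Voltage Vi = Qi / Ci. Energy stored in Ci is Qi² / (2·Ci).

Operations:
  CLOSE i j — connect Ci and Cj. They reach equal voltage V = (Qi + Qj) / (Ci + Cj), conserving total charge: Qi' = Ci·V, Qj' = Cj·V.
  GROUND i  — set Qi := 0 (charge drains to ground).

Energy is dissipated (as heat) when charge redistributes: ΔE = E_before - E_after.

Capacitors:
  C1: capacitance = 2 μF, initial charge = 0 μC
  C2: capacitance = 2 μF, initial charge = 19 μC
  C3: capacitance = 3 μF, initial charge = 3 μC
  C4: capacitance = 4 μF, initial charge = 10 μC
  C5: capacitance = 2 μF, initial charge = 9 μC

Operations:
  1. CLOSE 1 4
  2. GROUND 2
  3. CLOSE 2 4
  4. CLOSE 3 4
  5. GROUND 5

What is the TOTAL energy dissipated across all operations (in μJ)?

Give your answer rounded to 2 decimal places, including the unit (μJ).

Answer: 116.53 μJ

Derivation:
Initial: C1(2μF, Q=0μC, V=0.00V), C2(2μF, Q=19μC, V=9.50V), C3(3μF, Q=3μC, V=1.00V), C4(4μF, Q=10μC, V=2.50V), C5(2μF, Q=9μC, V=4.50V)
Op 1: CLOSE 1-4: Q_total=10.00, C_total=6.00, V=1.67; Q1=3.33, Q4=6.67; dissipated=4.167
Op 2: GROUND 2: Q2=0; energy lost=90.250
Op 3: CLOSE 2-4: Q_total=6.67, C_total=6.00, V=1.11; Q2=2.22, Q4=4.44; dissipated=1.852
Op 4: CLOSE 3-4: Q_total=7.44, C_total=7.00, V=1.06; Q3=3.19, Q4=4.25; dissipated=0.011
Op 5: GROUND 5: Q5=0; energy lost=20.250
Total dissipated: 116.529 μJ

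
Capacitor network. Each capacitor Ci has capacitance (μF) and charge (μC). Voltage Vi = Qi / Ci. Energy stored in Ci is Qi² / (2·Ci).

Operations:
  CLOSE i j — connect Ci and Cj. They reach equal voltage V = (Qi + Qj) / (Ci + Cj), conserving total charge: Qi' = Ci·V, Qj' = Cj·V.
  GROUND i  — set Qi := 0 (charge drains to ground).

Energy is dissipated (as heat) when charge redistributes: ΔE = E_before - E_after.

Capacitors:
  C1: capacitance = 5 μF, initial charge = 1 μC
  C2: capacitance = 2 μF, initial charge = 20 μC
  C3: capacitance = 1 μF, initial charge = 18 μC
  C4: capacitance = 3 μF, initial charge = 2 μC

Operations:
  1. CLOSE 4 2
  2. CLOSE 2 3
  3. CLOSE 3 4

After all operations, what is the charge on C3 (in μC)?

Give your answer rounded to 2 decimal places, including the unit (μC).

Initial: C1(5μF, Q=1μC, V=0.20V), C2(2μF, Q=20μC, V=10.00V), C3(1μF, Q=18μC, V=18.00V), C4(3μF, Q=2μC, V=0.67V)
Op 1: CLOSE 4-2: Q_total=22.00, C_total=5.00, V=4.40; Q4=13.20, Q2=8.80; dissipated=52.267
Op 2: CLOSE 2-3: Q_total=26.80, C_total=3.00, V=8.93; Q2=17.87, Q3=8.93; dissipated=61.653
Op 3: CLOSE 3-4: Q_total=22.13, C_total=4.00, V=5.53; Q3=5.53, Q4=16.60; dissipated=7.707
Final charges: Q1=1.00, Q2=17.87, Q3=5.53, Q4=16.60

Answer: 5.53 μC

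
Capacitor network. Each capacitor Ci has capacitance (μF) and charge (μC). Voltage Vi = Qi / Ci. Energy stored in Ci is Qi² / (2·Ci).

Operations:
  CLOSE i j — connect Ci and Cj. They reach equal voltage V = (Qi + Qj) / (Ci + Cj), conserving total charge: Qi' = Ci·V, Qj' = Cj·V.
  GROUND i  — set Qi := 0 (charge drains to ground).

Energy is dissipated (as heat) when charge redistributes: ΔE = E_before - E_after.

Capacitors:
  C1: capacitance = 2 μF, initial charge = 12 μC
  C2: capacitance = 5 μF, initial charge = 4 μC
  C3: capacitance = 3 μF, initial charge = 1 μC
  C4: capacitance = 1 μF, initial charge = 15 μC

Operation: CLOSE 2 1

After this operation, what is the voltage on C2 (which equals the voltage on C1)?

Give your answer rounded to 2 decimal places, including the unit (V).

Initial: C1(2μF, Q=12μC, V=6.00V), C2(5μF, Q=4μC, V=0.80V), C3(3μF, Q=1μC, V=0.33V), C4(1μF, Q=15μC, V=15.00V)
Op 1: CLOSE 2-1: Q_total=16.00, C_total=7.00, V=2.29; Q2=11.43, Q1=4.57; dissipated=19.314

Answer: 2.29 V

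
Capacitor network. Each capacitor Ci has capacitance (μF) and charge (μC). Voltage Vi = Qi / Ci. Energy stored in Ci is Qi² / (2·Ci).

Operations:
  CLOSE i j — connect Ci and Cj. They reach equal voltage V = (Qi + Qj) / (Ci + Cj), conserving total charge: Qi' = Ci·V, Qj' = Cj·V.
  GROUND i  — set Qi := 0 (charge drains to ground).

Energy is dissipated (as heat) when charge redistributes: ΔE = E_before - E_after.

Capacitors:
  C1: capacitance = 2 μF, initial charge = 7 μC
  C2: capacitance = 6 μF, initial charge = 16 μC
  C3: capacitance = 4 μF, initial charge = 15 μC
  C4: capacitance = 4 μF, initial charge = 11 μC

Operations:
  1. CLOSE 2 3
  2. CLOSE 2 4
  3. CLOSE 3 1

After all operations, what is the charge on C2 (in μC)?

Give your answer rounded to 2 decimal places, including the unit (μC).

Answer: 17.76 μC

Derivation:
Initial: C1(2μF, Q=7μC, V=3.50V), C2(6μF, Q=16μC, V=2.67V), C3(4μF, Q=15μC, V=3.75V), C4(4μF, Q=11μC, V=2.75V)
Op 1: CLOSE 2-3: Q_total=31.00, C_total=10.00, V=3.10; Q2=18.60, Q3=12.40; dissipated=1.408
Op 2: CLOSE 2-4: Q_total=29.60, C_total=10.00, V=2.96; Q2=17.76, Q4=11.84; dissipated=0.147
Op 3: CLOSE 3-1: Q_total=19.40, C_total=6.00, V=3.23; Q3=12.93, Q1=6.47; dissipated=0.107
Final charges: Q1=6.47, Q2=17.76, Q3=12.93, Q4=11.84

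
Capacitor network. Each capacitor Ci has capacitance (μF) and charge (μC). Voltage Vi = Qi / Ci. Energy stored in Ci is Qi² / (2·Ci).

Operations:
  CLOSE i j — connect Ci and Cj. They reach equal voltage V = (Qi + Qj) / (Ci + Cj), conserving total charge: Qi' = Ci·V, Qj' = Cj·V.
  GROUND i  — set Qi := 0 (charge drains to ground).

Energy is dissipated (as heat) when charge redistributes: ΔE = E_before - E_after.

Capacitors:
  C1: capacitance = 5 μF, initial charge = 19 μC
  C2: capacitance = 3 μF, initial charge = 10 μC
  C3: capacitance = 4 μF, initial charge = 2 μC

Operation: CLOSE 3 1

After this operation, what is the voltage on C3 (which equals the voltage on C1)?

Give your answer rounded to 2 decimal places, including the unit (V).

Initial: C1(5μF, Q=19μC, V=3.80V), C2(3μF, Q=10μC, V=3.33V), C3(4μF, Q=2μC, V=0.50V)
Op 1: CLOSE 3-1: Q_total=21.00, C_total=9.00, V=2.33; Q3=9.33, Q1=11.67; dissipated=12.100

Answer: 2.33 V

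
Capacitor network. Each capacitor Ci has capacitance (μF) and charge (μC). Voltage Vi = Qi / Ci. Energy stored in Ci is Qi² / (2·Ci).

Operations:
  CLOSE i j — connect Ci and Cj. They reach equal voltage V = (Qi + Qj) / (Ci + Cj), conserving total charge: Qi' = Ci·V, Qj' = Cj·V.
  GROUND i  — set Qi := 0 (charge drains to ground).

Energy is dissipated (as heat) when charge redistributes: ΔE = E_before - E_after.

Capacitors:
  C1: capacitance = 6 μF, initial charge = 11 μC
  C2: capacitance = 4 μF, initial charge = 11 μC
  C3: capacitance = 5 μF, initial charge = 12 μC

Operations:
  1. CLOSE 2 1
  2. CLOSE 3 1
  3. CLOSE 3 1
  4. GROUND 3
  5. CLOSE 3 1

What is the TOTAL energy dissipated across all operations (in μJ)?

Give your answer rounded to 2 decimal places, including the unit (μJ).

Answer: 21.34 μJ

Derivation:
Initial: C1(6μF, Q=11μC, V=1.83V), C2(4μF, Q=11μC, V=2.75V), C3(5μF, Q=12μC, V=2.40V)
Op 1: CLOSE 2-1: Q_total=22.00, C_total=10.00, V=2.20; Q2=8.80, Q1=13.20; dissipated=1.008
Op 2: CLOSE 3-1: Q_total=25.20, C_total=11.00, V=2.29; Q3=11.45, Q1=13.75; dissipated=0.055
Op 3: CLOSE 3-1: Q_total=25.20, C_total=11.00, V=2.29; Q3=11.45, Q1=13.75; dissipated=0.000
Op 4: GROUND 3: Q3=0; energy lost=13.121
Op 5: CLOSE 3-1: Q_total=13.75, C_total=11.00, V=1.25; Q3=6.25, Q1=7.50; dissipated=7.157
Total dissipated: 21.340 μJ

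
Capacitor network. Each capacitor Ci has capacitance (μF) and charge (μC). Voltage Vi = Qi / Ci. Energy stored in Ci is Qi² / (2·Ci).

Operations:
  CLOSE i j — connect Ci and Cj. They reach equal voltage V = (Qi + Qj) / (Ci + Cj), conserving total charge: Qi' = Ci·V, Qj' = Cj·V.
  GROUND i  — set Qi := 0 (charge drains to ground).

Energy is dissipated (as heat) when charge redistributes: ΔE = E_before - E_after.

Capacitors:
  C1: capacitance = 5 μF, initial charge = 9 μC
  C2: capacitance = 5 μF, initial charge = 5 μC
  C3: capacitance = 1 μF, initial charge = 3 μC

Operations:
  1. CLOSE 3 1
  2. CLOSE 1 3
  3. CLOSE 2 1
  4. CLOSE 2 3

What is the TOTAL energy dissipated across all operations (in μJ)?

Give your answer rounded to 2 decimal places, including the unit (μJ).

Answer: 1.95 μJ

Derivation:
Initial: C1(5μF, Q=9μC, V=1.80V), C2(5μF, Q=5μC, V=1.00V), C3(1μF, Q=3μC, V=3.00V)
Op 1: CLOSE 3-1: Q_total=12.00, C_total=6.00, V=2.00; Q3=2.00, Q1=10.00; dissipated=0.600
Op 2: CLOSE 1-3: Q_total=12.00, C_total=6.00, V=2.00; Q1=10.00, Q3=2.00; dissipated=0.000
Op 3: CLOSE 2-1: Q_total=15.00, C_total=10.00, V=1.50; Q2=7.50, Q1=7.50; dissipated=1.250
Op 4: CLOSE 2-3: Q_total=9.50, C_total=6.00, V=1.58; Q2=7.92, Q3=1.58; dissipated=0.104
Total dissipated: 1.954 μJ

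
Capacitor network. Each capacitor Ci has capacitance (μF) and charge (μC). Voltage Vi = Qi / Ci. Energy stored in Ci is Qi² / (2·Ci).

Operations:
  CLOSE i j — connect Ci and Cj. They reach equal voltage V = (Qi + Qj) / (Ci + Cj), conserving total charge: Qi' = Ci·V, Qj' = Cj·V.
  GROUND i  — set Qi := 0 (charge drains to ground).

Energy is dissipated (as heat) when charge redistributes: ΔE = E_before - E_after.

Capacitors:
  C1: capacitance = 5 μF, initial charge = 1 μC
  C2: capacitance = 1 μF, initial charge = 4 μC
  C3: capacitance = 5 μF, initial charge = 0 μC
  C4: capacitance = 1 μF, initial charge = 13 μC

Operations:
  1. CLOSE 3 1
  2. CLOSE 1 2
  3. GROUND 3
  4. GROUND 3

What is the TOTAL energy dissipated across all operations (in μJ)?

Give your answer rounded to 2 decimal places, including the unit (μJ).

Answer: 6.41 μJ

Derivation:
Initial: C1(5μF, Q=1μC, V=0.20V), C2(1μF, Q=4μC, V=4.00V), C3(5μF, Q=0μC, V=0.00V), C4(1μF, Q=13μC, V=13.00V)
Op 1: CLOSE 3-1: Q_total=1.00, C_total=10.00, V=0.10; Q3=0.50, Q1=0.50; dissipated=0.050
Op 2: CLOSE 1-2: Q_total=4.50, C_total=6.00, V=0.75; Q1=3.75, Q2=0.75; dissipated=6.338
Op 3: GROUND 3: Q3=0; energy lost=0.025
Op 4: GROUND 3: Q3=0; energy lost=0.000
Total dissipated: 6.412 μJ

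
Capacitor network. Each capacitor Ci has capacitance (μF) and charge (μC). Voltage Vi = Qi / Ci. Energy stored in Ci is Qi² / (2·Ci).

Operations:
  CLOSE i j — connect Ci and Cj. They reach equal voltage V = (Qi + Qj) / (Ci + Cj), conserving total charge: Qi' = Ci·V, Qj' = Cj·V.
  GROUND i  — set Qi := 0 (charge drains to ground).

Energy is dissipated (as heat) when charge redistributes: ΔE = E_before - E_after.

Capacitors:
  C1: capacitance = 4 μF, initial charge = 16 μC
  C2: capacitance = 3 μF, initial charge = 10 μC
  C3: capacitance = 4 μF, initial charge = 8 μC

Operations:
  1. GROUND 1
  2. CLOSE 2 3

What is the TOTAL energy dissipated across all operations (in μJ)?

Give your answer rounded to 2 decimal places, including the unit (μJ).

Initial: C1(4μF, Q=16μC, V=4.00V), C2(3μF, Q=10μC, V=3.33V), C3(4μF, Q=8μC, V=2.00V)
Op 1: GROUND 1: Q1=0; energy lost=32.000
Op 2: CLOSE 2-3: Q_total=18.00, C_total=7.00, V=2.57; Q2=7.71, Q3=10.29; dissipated=1.524
Total dissipated: 33.524 μJ

Answer: 33.52 μJ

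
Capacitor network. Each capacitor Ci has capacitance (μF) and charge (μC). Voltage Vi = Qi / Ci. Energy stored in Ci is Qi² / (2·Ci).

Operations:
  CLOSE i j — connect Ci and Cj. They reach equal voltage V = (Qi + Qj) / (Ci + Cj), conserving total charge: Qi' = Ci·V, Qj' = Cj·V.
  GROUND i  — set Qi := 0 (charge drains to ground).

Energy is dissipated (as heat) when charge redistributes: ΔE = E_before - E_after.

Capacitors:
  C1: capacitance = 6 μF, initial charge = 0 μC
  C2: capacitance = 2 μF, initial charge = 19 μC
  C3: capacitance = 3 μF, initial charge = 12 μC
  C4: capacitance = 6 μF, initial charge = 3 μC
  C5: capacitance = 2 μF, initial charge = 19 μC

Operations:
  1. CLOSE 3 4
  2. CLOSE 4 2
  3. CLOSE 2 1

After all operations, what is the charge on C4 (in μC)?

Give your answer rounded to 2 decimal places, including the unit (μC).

Initial: C1(6μF, Q=0μC, V=0.00V), C2(2μF, Q=19μC, V=9.50V), C3(3μF, Q=12μC, V=4.00V), C4(6μF, Q=3μC, V=0.50V), C5(2μF, Q=19μC, V=9.50V)
Op 1: CLOSE 3-4: Q_total=15.00, C_total=9.00, V=1.67; Q3=5.00, Q4=10.00; dissipated=12.250
Op 2: CLOSE 4-2: Q_total=29.00, C_total=8.00, V=3.62; Q4=21.75, Q2=7.25; dissipated=46.021
Op 3: CLOSE 2-1: Q_total=7.25, C_total=8.00, V=0.91; Q2=1.81, Q1=5.44; dissipated=9.855
Final charges: Q1=5.44, Q2=1.81, Q3=5.00, Q4=21.75, Q5=19.00

Answer: 21.75 μC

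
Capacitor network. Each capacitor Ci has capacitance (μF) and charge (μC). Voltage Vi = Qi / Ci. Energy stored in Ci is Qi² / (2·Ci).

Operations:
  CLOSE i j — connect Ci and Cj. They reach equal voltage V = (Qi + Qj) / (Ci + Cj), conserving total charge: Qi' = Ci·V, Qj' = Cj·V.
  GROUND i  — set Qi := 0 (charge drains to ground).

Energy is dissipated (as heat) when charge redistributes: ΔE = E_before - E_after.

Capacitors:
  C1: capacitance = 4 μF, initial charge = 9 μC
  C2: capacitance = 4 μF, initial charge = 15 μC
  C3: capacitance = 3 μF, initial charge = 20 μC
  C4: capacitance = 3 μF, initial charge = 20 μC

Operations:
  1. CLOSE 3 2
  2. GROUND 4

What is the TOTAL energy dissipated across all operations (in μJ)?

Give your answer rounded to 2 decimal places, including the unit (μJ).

Initial: C1(4μF, Q=9μC, V=2.25V), C2(4μF, Q=15μC, V=3.75V), C3(3μF, Q=20μC, V=6.67V), C4(3μF, Q=20μC, V=6.67V)
Op 1: CLOSE 3-2: Q_total=35.00, C_total=7.00, V=5.00; Q3=15.00, Q2=20.00; dissipated=7.292
Op 2: GROUND 4: Q4=0; energy lost=66.667
Total dissipated: 73.958 μJ

Answer: 73.96 μJ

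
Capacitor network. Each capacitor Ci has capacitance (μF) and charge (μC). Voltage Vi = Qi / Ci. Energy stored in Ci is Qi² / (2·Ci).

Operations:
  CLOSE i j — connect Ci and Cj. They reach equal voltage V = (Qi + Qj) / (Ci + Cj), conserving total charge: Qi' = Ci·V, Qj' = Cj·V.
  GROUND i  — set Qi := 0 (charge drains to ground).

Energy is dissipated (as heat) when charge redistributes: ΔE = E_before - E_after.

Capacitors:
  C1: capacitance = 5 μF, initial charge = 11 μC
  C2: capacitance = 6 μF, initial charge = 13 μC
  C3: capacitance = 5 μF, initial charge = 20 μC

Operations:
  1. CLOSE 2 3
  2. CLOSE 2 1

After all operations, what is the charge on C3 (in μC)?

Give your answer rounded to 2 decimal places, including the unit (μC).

Answer: 15.00 μC

Derivation:
Initial: C1(5μF, Q=11μC, V=2.20V), C2(6μF, Q=13μC, V=2.17V), C3(5μF, Q=20μC, V=4.00V)
Op 1: CLOSE 2-3: Q_total=33.00, C_total=11.00, V=3.00; Q2=18.00, Q3=15.00; dissipated=4.583
Op 2: CLOSE 2-1: Q_total=29.00, C_total=11.00, V=2.64; Q2=15.82, Q1=13.18; dissipated=0.873
Final charges: Q1=13.18, Q2=15.82, Q3=15.00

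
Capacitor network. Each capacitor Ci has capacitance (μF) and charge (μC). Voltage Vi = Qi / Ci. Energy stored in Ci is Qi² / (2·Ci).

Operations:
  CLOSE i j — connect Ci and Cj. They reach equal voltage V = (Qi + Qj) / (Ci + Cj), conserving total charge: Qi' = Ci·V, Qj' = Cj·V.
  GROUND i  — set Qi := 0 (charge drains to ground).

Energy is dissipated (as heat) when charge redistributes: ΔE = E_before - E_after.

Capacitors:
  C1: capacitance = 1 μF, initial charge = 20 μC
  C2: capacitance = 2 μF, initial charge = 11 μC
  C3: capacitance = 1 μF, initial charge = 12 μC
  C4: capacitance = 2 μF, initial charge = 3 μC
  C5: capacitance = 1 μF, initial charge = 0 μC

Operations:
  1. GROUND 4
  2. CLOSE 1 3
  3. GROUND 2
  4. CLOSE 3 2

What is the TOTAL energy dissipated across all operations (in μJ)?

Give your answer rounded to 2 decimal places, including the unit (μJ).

Answer: 133.83 μJ

Derivation:
Initial: C1(1μF, Q=20μC, V=20.00V), C2(2μF, Q=11μC, V=5.50V), C3(1μF, Q=12μC, V=12.00V), C4(2μF, Q=3μC, V=1.50V), C5(1μF, Q=0μC, V=0.00V)
Op 1: GROUND 4: Q4=0; energy lost=2.250
Op 2: CLOSE 1-3: Q_total=32.00, C_total=2.00, V=16.00; Q1=16.00, Q3=16.00; dissipated=16.000
Op 3: GROUND 2: Q2=0; energy lost=30.250
Op 4: CLOSE 3-2: Q_total=16.00, C_total=3.00, V=5.33; Q3=5.33, Q2=10.67; dissipated=85.333
Total dissipated: 133.833 μJ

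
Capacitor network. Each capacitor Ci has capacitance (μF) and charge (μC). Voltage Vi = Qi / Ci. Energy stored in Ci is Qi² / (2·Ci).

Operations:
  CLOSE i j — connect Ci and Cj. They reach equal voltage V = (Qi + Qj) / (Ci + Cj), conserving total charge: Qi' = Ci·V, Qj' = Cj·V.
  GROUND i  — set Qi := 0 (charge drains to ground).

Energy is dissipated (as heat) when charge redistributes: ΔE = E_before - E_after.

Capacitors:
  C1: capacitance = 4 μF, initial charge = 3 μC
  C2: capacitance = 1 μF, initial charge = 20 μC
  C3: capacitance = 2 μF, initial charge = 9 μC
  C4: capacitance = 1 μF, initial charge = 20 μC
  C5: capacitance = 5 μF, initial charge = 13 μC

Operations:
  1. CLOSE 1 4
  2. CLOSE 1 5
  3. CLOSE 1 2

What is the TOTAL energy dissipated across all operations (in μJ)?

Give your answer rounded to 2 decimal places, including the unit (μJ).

Initial: C1(4μF, Q=3μC, V=0.75V), C2(1μF, Q=20μC, V=20.00V), C3(2μF, Q=9μC, V=4.50V), C4(1μF, Q=20μC, V=20.00V), C5(5μF, Q=13μC, V=2.60V)
Op 1: CLOSE 1-4: Q_total=23.00, C_total=5.00, V=4.60; Q1=18.40, Q4=4.60; dissipated=148.225
Op 2: CLOSE 1-5: Q_total=31.40, C_total=9.00, V=3.49; Q1=13.96, Q5=17.44; dissipated=4.444
Op 3: CLOSE 1-2: Q_total=33.96, C_total=5.00, V=6.79; Q1=27.16, Q2=6.79; dissipated=109.047
Total dissipated: 261.716 μJ

Answer: 261.72 μJ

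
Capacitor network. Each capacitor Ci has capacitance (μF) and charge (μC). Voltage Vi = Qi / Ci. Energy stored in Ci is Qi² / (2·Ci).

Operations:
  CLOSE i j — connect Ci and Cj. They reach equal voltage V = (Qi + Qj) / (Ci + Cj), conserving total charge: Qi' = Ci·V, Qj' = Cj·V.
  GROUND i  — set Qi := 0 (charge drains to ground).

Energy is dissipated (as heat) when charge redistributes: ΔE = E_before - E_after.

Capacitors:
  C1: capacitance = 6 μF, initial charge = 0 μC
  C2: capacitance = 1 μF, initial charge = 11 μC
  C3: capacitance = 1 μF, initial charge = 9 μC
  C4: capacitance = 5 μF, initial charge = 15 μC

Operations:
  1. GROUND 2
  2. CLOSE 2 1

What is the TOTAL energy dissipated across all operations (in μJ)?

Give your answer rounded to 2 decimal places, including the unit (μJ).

Initial: C1(6μF, Q=0μC, V=0.00V), C2(1μF, Q=11μC, V=11.00V), C3(1μF, Q=9μC, V=9.00V), C4(5μF, Q=15μC, V=3.00V)
Op 1: GROUND 2: Q2=0; energy lost=60.500
Op 2: CLOSE 2-1: Q_total=0.00, C_total=7.00, V=0.00; Q2=0.00, Q1=0.00; dissipated=0.000
Total dissipated: 60.500 μJ

Answer: 60.50 μJ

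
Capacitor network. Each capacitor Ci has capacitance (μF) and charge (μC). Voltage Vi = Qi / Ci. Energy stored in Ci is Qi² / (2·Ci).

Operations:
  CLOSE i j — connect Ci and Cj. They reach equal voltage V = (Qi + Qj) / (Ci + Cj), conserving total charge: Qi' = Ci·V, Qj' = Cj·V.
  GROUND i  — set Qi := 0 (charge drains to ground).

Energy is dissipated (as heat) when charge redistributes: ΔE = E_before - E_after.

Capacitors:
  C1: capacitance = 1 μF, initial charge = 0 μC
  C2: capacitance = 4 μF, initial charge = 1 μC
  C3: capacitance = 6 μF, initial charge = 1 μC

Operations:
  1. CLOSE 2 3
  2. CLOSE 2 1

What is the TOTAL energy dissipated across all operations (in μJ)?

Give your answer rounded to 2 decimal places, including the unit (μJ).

Answer: 0.02 μJ

Derivation:
Initial: C1(1μF, Q=0μC, V=0.00V), C2(4μF, Q=1μC, V=0.25V), C3(6μF, Q=1μC, V=0.17V)
Op 1: CLOSE 2-3: Q_total=2.00, C_total=10.00, V=0.20; Q2=0.80, Q3=1.20; dissipated=0.008
Op 2: CLOSE 2-1: Q_total=0.80, C_total=5.00, V=0.16; Q2=0.64, Q1=0.16; dissipated=0.016
Total dissipated: 0.024 μJ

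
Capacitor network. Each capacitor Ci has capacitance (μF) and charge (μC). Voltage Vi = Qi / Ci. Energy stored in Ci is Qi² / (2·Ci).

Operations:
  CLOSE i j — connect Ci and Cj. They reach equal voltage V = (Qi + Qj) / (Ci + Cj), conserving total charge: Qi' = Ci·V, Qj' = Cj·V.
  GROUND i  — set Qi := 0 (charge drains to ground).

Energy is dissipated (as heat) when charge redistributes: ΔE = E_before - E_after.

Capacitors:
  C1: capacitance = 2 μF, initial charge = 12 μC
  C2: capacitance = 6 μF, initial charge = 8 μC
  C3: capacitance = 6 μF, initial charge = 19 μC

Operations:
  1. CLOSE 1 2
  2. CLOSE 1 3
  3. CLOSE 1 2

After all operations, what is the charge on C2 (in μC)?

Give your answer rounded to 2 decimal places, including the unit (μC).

Initial: C1(2μF, Q=12μC, V=6.00V), C2(6μF, Q=8μC, V=1.33V), C3(6μF, Q=19μC, V=3.17V)
Op 1: CLOSE 1-2: Q_total=20.00, C_total=8.00, V=2.50; Q1=5.00, Q2=15.00; dissipated=16.333
Op 2: CLOSE 1-3: Q_total=24.00, C_total=8.00, V=3.00; Q1=6.00, Q3=18.00; dissipated=0.333
Op 3: CLOSE 1-2: Q_total=21.00, C_total=8.00, V=2.62; Q1=5.25, Q2=15.75; dissipated=0.188
Final charges: Q1=5.25, Q2=15.75, Q3=18.00

Answer: 15.75 μC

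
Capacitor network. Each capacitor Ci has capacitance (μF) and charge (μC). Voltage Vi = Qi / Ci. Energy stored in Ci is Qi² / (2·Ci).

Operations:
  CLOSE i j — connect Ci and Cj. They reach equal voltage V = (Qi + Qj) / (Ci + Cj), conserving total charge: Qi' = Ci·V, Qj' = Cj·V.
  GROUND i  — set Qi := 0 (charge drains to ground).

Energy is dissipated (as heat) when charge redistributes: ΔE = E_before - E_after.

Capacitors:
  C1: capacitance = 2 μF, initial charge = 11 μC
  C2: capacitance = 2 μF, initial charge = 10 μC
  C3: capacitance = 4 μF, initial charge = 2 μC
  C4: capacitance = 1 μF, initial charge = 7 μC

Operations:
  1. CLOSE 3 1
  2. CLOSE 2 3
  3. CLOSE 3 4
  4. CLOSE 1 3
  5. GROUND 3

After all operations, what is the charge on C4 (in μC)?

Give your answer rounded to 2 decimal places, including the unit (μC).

Initial: C1(2μF, Q=11μC, V=5.50V), C2(2μF, Q=10μC, V=5.00V), C3(4μF, Q=2μC, V=0.50V), C4(1μF, Q=7μC, V=7.00V)
Op 1: CLOSE 3-1: Q_total=13.00, C_total=6.00, V=2.17; Q3=8.67, Q1=4.33; dissipated=16.667
Op 2: CLOSE 2-3: Q_total=18.67, C_total=6.00, V=3.11; Q2=6.22, Q3=12.44; dissipated=5.352
Op 3: CLOSE 3-4: Q_total=19.44, C_total=5.00, V=3.89; Q3=15.56, Q4=3.89; dissipated=6.049
Op 4: CLOSE 1-3: Q_total=19.89, C_total=6.00, V=3.31; Q1=6.63, Q3=13.26; dissipated=1.977
Op 5: GROUND 3: Q3=0; energy lost=21.976
Final charges: Q1=6.63, Q2=6.22, Q3=0.00, Q4=3.89

Answer: 3.89 μC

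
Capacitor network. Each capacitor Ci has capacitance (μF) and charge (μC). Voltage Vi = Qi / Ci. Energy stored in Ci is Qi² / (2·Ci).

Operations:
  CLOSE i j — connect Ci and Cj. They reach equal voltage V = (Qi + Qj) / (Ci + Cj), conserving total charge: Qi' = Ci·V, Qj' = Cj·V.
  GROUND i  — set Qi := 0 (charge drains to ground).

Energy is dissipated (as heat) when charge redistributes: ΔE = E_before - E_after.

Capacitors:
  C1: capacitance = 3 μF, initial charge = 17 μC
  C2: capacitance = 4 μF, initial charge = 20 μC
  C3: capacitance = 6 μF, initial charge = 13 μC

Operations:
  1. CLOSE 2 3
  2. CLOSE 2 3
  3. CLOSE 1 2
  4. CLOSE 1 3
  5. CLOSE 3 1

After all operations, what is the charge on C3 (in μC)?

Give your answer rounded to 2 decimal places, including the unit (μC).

Answer: 21.83 μC

Derivation:
Initial: C1(3μF, Q=17μC, V=5.67V), C2(4μF, Q=20μC, V=5.00V), C3(6μF, Q=13μC, V=2.17V)
Op 1: CLOSE 2-3: Q_total=33.00, C_total=10.00, V=3.30; Q2=13.20, Q3=19.80; dissipated=9.633
Op 2: CLOSE 2-3: Q_total=33.00, C_total=10.00, V=3.30; Q2=13.20, Q3=19.80; dissipated=0.000
Op 3: CLOSE 1-2: Q_total=30.20, C_total=7.00, V=4.31; Q1=12.94, Q2=17.26; dissipated=4.801
Op 4: CLOSE 1-3: Q_total=32.74, C_total=9.00, V=3.64; Q1=10.91, Q3=21.83; dissipated=1.029
Op 5: CLOSE 3-1: Q_total=32.74, C_total=9.00, V=3.64; Q3=21.83, Q1=10.91; dissipated=0.000
Final charges: Q1=10.91, Q2=17.26, Q3=21.83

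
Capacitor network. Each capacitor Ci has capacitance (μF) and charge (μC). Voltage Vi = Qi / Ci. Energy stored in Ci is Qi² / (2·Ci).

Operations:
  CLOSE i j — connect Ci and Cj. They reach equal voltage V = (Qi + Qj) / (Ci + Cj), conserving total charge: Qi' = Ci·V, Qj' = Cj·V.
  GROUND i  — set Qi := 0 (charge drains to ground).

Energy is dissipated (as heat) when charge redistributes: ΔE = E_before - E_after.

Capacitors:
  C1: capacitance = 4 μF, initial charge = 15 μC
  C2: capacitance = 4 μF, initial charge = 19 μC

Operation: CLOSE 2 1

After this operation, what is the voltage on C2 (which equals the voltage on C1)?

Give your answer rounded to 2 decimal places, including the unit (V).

Initial: C1(4μF, Q=15μC, V=3.75V), C2(4μF, Q=19μC, V=4.75V)
Op 1: CLOSE 2-1: Q_total=34.00, C_total=8.00, V=4.25; Q2=17.00, Q1=17.00; dissipated=1.000

Answer: 4.25 V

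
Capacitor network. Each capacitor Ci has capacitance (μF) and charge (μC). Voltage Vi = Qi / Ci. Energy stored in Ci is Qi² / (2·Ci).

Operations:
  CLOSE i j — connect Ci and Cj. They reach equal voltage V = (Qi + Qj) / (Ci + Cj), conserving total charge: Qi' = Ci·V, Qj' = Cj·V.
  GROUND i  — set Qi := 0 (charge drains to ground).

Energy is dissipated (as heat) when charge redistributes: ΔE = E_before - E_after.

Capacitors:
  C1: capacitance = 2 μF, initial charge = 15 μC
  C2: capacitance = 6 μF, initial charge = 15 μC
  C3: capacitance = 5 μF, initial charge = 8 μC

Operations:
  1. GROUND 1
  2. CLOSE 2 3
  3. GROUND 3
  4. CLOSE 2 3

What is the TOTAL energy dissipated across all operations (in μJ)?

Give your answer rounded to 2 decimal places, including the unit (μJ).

Initial: C1(2μF, Q=15μC, V=7.50V), C2(6μF, Q=15μC, V=2.50V), C3(5μF, Q=8μC, V=1.60V)
Op 1: GROUND 1: Q1=0; energy lost=56.250
Op 2: CLOSE 2-3: Q_total=23.00, C_total=11.00, V=2.09; Q2=12.55, Q3=10.45; dissipated=1.105
Op 3: GROUND 3: Q3=0; energy lost=10.930
Op 4: CLOSE 2-3: Q_total=12.55, C_total=11.00, V=1.14; Q2=6.84, Q3=5.70; dissipated=5.962
Total dissipated: 74.246 μJ

Answer: 74.25 μJ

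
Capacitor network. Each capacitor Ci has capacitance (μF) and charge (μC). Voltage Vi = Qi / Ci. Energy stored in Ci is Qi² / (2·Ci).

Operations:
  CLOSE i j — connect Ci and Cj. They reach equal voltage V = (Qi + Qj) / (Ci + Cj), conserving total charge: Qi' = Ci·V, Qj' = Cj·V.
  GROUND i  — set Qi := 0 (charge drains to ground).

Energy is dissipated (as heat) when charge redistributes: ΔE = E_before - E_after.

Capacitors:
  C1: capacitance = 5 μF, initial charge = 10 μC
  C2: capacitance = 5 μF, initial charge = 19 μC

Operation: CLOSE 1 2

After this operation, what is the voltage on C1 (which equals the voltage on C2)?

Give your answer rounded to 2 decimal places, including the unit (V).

Answer: 2.90 V

Derivation:
Initial: C1(5μF, Q=10μC, V=2.00V), C2(5μF, Q=19μC, V=3.80V)
Op 1: CLOSE 1-2: Q_total=29.00, C_total=10.00, V=2.90; Q1=14.50, Q2=14.50; dissipated=4.050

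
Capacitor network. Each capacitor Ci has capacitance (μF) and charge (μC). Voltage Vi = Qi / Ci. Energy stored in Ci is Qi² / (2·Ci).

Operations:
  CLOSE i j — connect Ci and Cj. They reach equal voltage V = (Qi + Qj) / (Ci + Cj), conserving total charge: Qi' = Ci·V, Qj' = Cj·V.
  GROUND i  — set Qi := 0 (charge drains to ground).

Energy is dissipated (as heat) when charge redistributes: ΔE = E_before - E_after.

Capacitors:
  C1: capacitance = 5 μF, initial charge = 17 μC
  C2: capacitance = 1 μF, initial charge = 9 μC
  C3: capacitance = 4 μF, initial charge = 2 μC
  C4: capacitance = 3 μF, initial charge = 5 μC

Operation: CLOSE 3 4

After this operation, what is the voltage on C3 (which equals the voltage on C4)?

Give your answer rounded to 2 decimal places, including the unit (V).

Initial: C1(5μF, Q=17μC, V=3.40V), C2(1μF, Q=9μC, V=9.00V), C3(4μF, Q=2μC, V=0.50V), C4(3μF, Q=5μC, V=1.67V)
Op 1: CLOSE 3-4: Q_total=7.00, C_total=7.00, V=1.00; Q3=4.00, Q4=3.00; dissipated=1.167

Answer: 1.00 V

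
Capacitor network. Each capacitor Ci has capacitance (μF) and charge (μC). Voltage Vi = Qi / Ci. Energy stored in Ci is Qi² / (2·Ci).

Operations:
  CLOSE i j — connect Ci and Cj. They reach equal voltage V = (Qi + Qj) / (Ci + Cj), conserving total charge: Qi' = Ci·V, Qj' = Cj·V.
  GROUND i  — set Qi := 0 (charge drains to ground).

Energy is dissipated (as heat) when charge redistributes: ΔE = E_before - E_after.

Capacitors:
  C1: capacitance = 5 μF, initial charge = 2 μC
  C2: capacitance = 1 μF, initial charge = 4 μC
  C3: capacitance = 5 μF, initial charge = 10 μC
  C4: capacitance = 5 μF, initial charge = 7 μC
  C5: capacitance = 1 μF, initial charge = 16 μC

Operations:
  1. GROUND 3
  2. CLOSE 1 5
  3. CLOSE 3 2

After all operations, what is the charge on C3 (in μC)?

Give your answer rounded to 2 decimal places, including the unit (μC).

Initial: C1(5μF, Q=2μC, V=0.40V), C2(1μF, Q=4μC, V=4.00V), C3(5μF, Q=10μC, V=2.00V), C4(5μF, Q=7μC, V=1.40V), C5(1μF, Q=16μC, V=16.00V)
Op 1: GROUND 3: Q3=0; energy lost=10.000
Op 2: CLOSE 1-5: Q_total=18.00, C_total=6.00, V=3.00; Q1=15.00, Q5=3.00; dissipated=101.400
Op 3: CLOSE 3-2: Q_total=4.00, C_total=6.00, V=0.67; Q3=3.33, Q2=0.67; dissipated=6.667
Final charges: Q1=15.00, Q2=0.67, Q3=3.33, Q4=7.00, Q5=3.00

Answer: 3.33 μC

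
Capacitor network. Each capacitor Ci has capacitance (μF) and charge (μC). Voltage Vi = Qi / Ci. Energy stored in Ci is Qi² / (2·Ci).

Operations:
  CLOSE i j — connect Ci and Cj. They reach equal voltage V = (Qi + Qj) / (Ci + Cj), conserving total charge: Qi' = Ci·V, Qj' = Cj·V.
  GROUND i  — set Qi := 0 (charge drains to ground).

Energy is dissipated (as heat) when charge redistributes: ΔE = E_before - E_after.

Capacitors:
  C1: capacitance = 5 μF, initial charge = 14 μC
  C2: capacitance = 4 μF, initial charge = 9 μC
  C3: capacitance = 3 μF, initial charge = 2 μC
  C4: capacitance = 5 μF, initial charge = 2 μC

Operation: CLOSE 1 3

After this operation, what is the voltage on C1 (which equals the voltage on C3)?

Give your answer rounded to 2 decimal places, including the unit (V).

Answer: 2.00 V

Derivation:
Initial: C1(5μF, Q=14μC, V=2.80V), C2(4μF, Q=9μC, V=2.25V), C3(3μF, Q=2μC, V=0.67V), C4(5μF, Q=2μC, V=0.40V)
Op 1: CLOSE 1-3: Q_total=16.00, C_total=8.00, V=2.00; Q1=10.00, Q3=6.00; dissipated=4.267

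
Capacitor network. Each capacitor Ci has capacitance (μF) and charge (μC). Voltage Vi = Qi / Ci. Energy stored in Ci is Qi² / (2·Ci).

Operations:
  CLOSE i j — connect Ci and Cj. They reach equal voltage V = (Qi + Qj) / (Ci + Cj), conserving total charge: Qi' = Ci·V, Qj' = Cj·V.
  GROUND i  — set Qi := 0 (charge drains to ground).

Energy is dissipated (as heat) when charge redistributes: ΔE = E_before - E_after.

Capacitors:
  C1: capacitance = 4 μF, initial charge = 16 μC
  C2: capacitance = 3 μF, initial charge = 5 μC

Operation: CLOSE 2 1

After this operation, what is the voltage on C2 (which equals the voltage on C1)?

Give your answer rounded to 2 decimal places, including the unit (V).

Answer: 3.00 V

Derivation:
Initial: C1(4μF, Q=16μC, V=4.00V), C2(3μF, Q=5μC, V=1.67V)
Op 1: CLOSE 2-1: Q_total=21.00, C_total=7.00, V=3.00; Q2=9.00, Q1=12.00; dissipated=4.667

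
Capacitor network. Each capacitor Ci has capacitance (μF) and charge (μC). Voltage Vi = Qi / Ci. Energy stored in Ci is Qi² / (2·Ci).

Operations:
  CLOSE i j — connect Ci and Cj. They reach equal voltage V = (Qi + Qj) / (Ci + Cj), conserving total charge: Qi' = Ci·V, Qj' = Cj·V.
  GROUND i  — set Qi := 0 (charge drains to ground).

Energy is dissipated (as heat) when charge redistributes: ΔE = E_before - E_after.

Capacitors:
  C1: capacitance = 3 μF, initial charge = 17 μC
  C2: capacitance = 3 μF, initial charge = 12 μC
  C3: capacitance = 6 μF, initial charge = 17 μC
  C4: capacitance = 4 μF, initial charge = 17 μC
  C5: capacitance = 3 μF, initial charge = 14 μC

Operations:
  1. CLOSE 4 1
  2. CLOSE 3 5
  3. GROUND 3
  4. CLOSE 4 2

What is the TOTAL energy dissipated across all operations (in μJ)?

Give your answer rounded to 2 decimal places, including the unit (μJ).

Initial: C1(3μF, Q=17μC, V=5.67V), C2(3μF, Q=12μC, V=4.00V), C3(6μF, Q=17μC, V=2.83V), C4(4μF, Q=17μC, V=4.25V), C5(3μF, Q=14μC, V=4.67V)
Op 1: CLOSE 4-1: Q_total=34.00, C_total=7.00, V=4.86; Q4=19.43, Q1=14.57; dissipated=1.720
Op 2: CLOSE 3-5: Q_total=31.00, C_total=9.00, V=3.44; Q3=20.67, Q5=10.33; dissipated=3.361
Op 3: GROUND 3: Q3=0; energy lost=35.593
Op 4: CLOSE 4-2: Q_total=31.43, C_total=7.00, V=4.49; Q4=17.96, Q2=13.47; dissipated=0.630
Total dissipated: 41.304 μJ

Answer: 41.30 μJ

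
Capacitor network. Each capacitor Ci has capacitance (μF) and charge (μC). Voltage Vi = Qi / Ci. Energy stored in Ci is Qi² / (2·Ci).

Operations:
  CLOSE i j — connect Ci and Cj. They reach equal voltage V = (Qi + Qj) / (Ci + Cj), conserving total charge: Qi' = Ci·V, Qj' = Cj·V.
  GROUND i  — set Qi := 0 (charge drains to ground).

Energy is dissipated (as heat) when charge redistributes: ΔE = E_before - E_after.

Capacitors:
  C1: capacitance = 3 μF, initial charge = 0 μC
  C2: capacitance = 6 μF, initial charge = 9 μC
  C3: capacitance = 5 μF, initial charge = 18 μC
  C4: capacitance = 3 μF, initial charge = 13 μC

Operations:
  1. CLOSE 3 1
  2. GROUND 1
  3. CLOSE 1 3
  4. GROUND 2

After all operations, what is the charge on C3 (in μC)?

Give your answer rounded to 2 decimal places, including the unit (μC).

Initial: C1(3μF, Q=0μC, V=0.00V), C2(6μF, Q=9μC, V=1.50V), C3(5μF, Q=18μC, V=3.60V), C4(3μF, Q=13μC, V=4.33V)
Op 1: CLOSE 3-1: Q_total=18.00, C_total=8.00, V=2.25; Q3=11.25, Q1=6.75; dissipated=12.150
Op 2: GROUND 1: Q1=0; energy lost=7.594
Op 3: CLOSE 1-3: Q_total=11.25, C_total=8.00, V=1.41; Q1=4.22, Q3=7.03; dissipated=4.746
Op 4: GROUND 2: Q2=0; energy lost=6.750
Final charges: Q1=4.22, Q2=0.00, Q3=7.03, Q4=13.00

Answer: 7.03 μC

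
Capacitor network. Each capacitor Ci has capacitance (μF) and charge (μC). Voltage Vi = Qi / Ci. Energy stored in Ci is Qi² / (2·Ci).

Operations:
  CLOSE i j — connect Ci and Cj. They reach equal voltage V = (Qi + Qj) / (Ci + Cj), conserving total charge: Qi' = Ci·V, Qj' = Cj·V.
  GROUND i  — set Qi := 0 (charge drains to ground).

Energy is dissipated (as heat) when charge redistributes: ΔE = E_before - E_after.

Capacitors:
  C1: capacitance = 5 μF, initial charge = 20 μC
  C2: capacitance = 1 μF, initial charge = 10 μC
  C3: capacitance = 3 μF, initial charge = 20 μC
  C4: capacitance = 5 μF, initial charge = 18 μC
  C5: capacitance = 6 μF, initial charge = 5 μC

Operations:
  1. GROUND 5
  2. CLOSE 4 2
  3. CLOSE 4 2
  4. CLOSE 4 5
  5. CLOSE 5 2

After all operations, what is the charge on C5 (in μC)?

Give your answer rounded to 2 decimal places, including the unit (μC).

Initial: C1(5μF, Q=20μC, V=4.00V), C2(1μF, Q=10μC, V=10.00V), C3(3μF, Q=20μC, V=6.67V), C4(5μF, Q=18μC, V=3.60V), C5(6μF, Q=5μC, V=0.83V)
Op 1: GROUND 5: Q5=0; energy lost=2.083
Op 2: CLOSE 4-2: Q_total=28.00, C_total=6.00, V=4.67; Q4=23.33, Q2=4.67; dissipated=17.067
Op 3: CLOSE 4-2: Q_total=28.00, C_total=6.00, V=4.67; Q4=23.33, Q2=4.67; dissipated=0.000
Op 4: CLOSE 4-5: Q_total=23.33, C_total=11.00, V=2.12; Q4=10.61, Q5=12.73; dissipated=29.697
Op 5: CLOSE 5-2: Q_total=17.39, C_total=7.00, V=2.48; Q5=14.91, Q2=2.48; dissipated=2.777
Final charges: Q1=20.00, Q2=2.48, Q3=20.00, Q4=10.61, Q5=14.91

Answer: 14.91 μC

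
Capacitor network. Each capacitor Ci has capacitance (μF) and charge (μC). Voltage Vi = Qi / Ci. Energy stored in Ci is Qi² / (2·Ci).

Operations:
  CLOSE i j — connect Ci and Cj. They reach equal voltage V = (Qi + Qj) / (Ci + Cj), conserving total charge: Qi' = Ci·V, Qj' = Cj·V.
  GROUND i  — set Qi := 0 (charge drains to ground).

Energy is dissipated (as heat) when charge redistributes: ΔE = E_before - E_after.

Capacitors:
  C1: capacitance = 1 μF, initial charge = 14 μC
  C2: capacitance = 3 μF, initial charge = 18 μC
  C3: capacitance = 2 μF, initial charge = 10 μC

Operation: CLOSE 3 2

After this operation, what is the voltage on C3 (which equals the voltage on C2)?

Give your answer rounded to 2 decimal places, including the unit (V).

Initial: C1(1μF, Q=14μC, V=14.00V), C2(3μF, Q=18μC, V=6.00V), C3(2μF, Q=10μC, V=5.00V)
Op 1: CLOSE 3-2: Q_total=28.00, C_total=5.00, V=5.60; Q3=11.20, Q2=16.80; dissipated=0.600

Answer: 5.60 V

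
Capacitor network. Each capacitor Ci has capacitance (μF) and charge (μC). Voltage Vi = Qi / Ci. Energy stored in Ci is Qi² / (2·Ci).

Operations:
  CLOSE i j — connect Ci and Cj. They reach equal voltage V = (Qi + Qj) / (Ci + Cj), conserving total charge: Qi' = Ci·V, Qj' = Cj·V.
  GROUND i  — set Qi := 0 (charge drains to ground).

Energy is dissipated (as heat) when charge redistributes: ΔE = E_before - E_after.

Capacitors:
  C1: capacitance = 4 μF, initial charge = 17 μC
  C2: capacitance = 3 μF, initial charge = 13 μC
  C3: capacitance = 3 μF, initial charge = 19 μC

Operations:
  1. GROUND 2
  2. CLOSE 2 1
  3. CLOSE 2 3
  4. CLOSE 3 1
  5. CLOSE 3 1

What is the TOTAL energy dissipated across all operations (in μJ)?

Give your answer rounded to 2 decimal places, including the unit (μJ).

Initial: C1(4μF, Q=17μC, V=4.25V), C2(3μF, Q=13μC, V=4.33V), C3(3μF, Q=19μC, V=6.33V)
Op 1: GROUND 2: Q2=0; energy lost=28.167
Op 2: CLOSE 2-1: Q_total=17.00, C_total=7.00, V=2.43; Q2=7.29, Q1=9.71; dissipated=15.482
Op 3: CLOSE 2-3: Q_total=26.29, C_total=6.00, V=4.38; Q2=13.14, Q3=13.14; dissipated=11.435
Op 4: CLOSE 3-1: Q_total=22.86, C_total=7.00, V=3.27; Q3=9.80, Q1=13.06; dissipated=3.267
Op 5: CLOSE 3-1: Q_total=22.86, C_total=7.00, V=3.27; Q3=9.80, Q1=13.06; dissipated=0.000
Total dissipated: 58.351 μJ

Answer: 58.35 μJ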